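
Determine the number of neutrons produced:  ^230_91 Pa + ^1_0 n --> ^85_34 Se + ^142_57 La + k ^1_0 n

Conserve mass number: 231 = 85 + 142 + k, so k = 231 − 227 = 4.
Check atomic number: 91 = 34 + 57 + 0 = 91. ✓

4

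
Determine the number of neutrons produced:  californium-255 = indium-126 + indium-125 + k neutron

4

Conserve mass number: 255 = 126 + 125 + k, so k = 255 − 251 = 4.
Check atomic number: 98 = 49 + 49 + 0 = 98. ✓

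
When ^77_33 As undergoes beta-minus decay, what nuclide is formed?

Se-77

Beta-minus decay: mass number changes by +0, atomic number by +1.
A: 77 = 77; Z: 33 + 1 = 34.
Z = 34 is selenium, so the daughter is ^77_34 Se.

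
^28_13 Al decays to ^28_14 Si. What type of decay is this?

ΔA = 28 − 28 = 0; ΔZ = 14 − 13 = +1.
A is unchanged and Z rises by 1 — a neutron has become a proton (β⁻ decay).

beta-minus decay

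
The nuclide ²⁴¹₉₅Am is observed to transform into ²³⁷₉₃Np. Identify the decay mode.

ΔA = 237 − 241 = -4; ΔZ = 93 − 95 = -2.
A drops by 4 and Z drops by 2 — the signature of alpha emission.

alpha decay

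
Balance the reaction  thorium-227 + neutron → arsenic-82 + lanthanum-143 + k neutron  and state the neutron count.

3

Conserve mass number: 228 = 82 + 143 + k, so k = 228 − 225 = 3.
Check atomic number: 90 = 33 + 57 + 0 = 90. ✓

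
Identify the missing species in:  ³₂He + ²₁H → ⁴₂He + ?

proton

Conserve mass number: 3 + 2 = 4 + A, so A = 1.
Conserve atomic number: 2 + 1 = 2 + Z, so Z = 1.
A = 1 and Z = 1 is ¹₁H — a proton.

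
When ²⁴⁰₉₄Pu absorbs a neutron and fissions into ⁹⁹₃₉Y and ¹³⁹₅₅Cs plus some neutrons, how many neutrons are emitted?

Conserve mass number: 241 = 99 + 139 + k, so k = 241 − 238 = 3.
Check atomic number: 94 = 39 + 55 + 0 = 94. ✓

3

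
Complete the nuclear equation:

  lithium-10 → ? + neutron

Li-9

Conserve mass number: 10 = A + 1, so A = 9.
Conserve atomic number: 3 = Z + 0, so Z = 3.
Z = 3 is lithium, so the species is lithium-9.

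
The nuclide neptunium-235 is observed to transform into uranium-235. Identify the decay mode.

ΔA = 235 − 235 = 0; ΔZ = 92 − 93 = -1.
A is unchanged and Z drops by 1 — a proton has become a neutron (β⁺ emission or electron capture).

beta-plus decay or electron capture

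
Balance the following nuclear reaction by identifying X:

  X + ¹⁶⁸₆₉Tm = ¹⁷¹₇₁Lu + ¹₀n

Conserve mass number: A + 168 = 171 + 1, so A = 4.
Conserve atomic number: Z + 69 = 71 + 0, so Z = 2.
A = 4 and Z = 2 is ⁴₂He — an alpha particle.

alpha particle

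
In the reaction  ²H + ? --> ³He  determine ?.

Conserve mass number: 2 + A = 3, so A = 1.
Conserve atomic number: 1 + Z = 2, so Z = 1.
A = 1 and Z = 1 is ¹H — a proton.

proton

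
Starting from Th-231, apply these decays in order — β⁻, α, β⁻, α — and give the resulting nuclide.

Start: (A, Z) = (231, 90).
After β⁻: (231, 91).
After α: (227, 89).
After β⁻: (227, 90).
After α: (223, 88).
Z = 88 is radium.

Ra-223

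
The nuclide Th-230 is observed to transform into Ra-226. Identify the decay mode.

alpha decay

ΔA = 226 − 230 = -4; ΔZ = 88 − 90 = -2.
A drops by 4 and Z drops by 2 — the signature of alpha emission.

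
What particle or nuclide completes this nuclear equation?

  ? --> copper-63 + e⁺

Zn-63

Conserve mass number: A = 63 + 0, so A = 63.
Conserve atomic number: Z = 29 + 1, so Z = 30.
Z = 30 is zinc, so the species is zinc-63.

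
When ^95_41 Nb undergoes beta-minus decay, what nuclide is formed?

Mo-95

Beta-minus decay: mass number changes by +0, atomic number by +1.
A: 95 = 95; Z: 41 + 1 = 42.
Z = 42 is molybdenum, so the daughter is ^95_42 Mo.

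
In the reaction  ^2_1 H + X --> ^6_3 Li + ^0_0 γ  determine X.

alpha particle

Conserve mass number: 2 + A = 6 + 0, so A = 4.
Conserve atomic number: 1 + Z = 3 + 0, so Z = 2.
A = 4 and Z = 2 is ^4_2 He — an alpha particle.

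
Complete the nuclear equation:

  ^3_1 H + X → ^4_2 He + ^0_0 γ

Conserve mass number: 3 + A = 4 + 0, so A = 1.
Conserve atomic number: 1 + Z = 2 + 0, so Z = 1.
A = 1 and Z = 1 is ^1_1 H — a proton.

proton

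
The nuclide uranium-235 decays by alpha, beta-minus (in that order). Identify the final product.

Pa-231

Start: (A, Z) = (235, 92).
After α: (231, 90).
After β⁻: (231, 91).
Z = 91 is protactinium.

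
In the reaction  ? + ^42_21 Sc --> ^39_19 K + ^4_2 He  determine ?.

Conserve mass number: A + 42 = 39 + 4, so A = 1.
Conserve atomic number: Z + 21 = 19 + 2, so Z = 0.
A = 1 and Z = 0 is ^1_0 n — a neutron.

neutron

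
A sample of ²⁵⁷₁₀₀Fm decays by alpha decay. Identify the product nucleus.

Cf-253

Alpha decay: mass number changes by -4, atomic number by -2.
A: 257 − 4 = 253; Z: 100 − 2 = 98.
Z = 98 is californium, so the daughter is ²⁵³₉₈Cf.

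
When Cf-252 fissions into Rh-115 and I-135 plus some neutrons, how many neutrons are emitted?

2

Conserve mass number: 252 = 115 + 135 + k, so k = 252 − 250 = 2.
Check atomic number: 98 = 45 + 53 + 0 = 98. ✓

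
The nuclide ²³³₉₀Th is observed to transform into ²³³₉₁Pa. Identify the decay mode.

beta-minus decay

ΔA = 233 − 233 = 0; ΔZ = 91 − 90 = +1.
A is unchanged and Z rises by 1 — a neutron has become a proton (β⁻ decay).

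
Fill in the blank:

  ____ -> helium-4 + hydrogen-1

Conserve mass number: A = 4 + 1, so A = 5.
Conserve atomic number: Z = 2 + 1, so Z = 3.
Z = 3 is lithium, so the species is lithium-5.

Li-5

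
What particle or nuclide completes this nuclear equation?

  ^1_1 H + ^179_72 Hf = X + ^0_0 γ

Conserve mass number: 1 + 179 = A + 0, so A = 180.
Conserve atomic number: 1 + 72 = Z + 0, so Z = 73.
Z = 73 is tantalum, so the species is ^180_73 Ta.

Ta-180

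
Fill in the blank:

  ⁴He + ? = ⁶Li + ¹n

Conserve mass number: 4 + A = 6 + 1, so A = 3.
Conserve atomic number: 2 + Z = 3 + 0, so Z = 1.
A = 3 and Z = 1 is ³H — a triton.

triton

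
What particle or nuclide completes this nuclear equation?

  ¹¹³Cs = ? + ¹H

Conserve mass number: 113 = A + 1, so A = 112.
Conserve atomic number: 55 = Z + 1, so Z = 54.
Z = 54 is xenon, so the species is ¹¹²Xe.

Xe-112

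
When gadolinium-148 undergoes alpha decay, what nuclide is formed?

Alpha decay: mass number changes by -4, atomic number by -2.
A: 148 − 4 = 144; Z: 64 − 2 = 62.
Z = 62 is samarium, so the daughter is samarium-144.

Sm-144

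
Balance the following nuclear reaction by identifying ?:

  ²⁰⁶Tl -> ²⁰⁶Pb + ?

beta-minus particle

Conserve mass number: 206 = 206 + A, so A = 0.
Conserve atomic number: 81 = 82 + Z, so Z = -1.
A = 0 and Z = -1 is e⁻ — a beta-minus particle.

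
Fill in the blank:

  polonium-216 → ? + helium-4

Conserve mass number: 216 = A + 4, so A = 212.
Conserve atomic number: 84 = Z + 2, so Z = 82.
Z = 82 is lead, so the species is lead-212.

Pb-212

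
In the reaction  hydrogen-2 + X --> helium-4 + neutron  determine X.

Conserve mass number: 2 + A = 4 + 1, so A = 3.
Conserve atomic number: 1 + Z = 2 + 0, so Z = 1.
A = 3 and Z = 1 is hydrogen-3 — a triton.

triton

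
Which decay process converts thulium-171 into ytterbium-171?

beta-minus decay

ΔA = 171 − 171 = 0; ΔZ = 70 − 69 = +1.
A is unchanged and Z rises by 1 — a neutron has become a proton (β⁻ decay).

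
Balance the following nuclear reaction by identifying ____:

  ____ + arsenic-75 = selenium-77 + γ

deuteron

Conserve mass number: A + 75 = 77 + 0, so A = 2.
Conserve atomic number: Z + 33 = 34 + 0, so Z = 1.
A = 2 and Z = 1 is hydrogen-2 — a deuteron.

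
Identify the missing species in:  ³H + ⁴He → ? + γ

Conserve mass number: 3 + 4 = A + 0, so A = 7.
Conserve atomic number: 1 + 2 = Z + 0, so Z = 3.
Z = 3 is lithium, so the species is ⁷Li.

Li-7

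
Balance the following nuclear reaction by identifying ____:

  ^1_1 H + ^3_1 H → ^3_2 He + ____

Conserve mass number: 1 + 3 = 3 + A, so A = 1.
Conserve atomic number: 1 + 1 = 2 + Z, so Z = 0.
A = 1 and Z = 0 is ^1_0 n — a neutron.

neutron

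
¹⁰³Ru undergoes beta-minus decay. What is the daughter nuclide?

Beta-minus decay: mass number changes by +0, atomic number by +1.
A: 103 = 103; Z: 44 + 1 = 45.
Z = 45 is rhodium, so the daughter is ¹⁰³Rh.

Rh-103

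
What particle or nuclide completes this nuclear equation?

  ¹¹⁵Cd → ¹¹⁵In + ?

Conserve mass number: 115 = 115 + A, so A = 0.
Conserve atomic number: 48 = 49 + Z, so Z = -1.
A = 0 and Z = -1 is e⁻ — a beta-minus particle.

beta-minus particle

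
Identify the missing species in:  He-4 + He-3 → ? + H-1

Li-6

Conserve mass number: 4 + 3 = A + 1, so A = 6.
Conserve atomic number: 2 + 2 = Z + 1, so Z = 3.
Z = 3 is lithium, so the species is Li-6.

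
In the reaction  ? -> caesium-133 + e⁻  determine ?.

Conserve mass number: A = 133 + 0, so A = 133.
Conserve atomic number: Z = 55 − 1, so Z = 54.
Z = 54 is xenon, so the species is xenon-133.

Xe-133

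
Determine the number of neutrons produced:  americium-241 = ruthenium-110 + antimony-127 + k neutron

Conserve mass number: 241 = 110 + 127 + k, so k = 241 − 237 = 4.
Check atomic number: 95 = 44 + 51 + 0 = 95. ✓

4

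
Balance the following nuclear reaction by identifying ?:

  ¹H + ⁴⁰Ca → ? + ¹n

Conserve mass number: 1 + 40 = A + 1, so A = 40.
Conserve atomic number: 1 + 20 = Z + 0, so Z = 21.
Z = 21 is scandium, so the species is ⁴⁰Sc.

Sc-40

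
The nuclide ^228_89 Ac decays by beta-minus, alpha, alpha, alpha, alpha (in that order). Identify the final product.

Start: (A, Z) = (228, 89).
After β⁻: (228, 90).
After α: (224, 88).
After α: (220, 86).
After α: (216, 84).
After α: (212, 82).
Z = 82 is lead.

Pb-212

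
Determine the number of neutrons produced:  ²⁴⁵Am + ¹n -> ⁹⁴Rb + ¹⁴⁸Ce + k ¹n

4

Conserve mass number: 246 = 94 + 148 + k, so k = 246 − 242 = 4.
Check atomic number: 95 = 37 + 58 + 0 = 95. ✓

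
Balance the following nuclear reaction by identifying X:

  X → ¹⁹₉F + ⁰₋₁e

O-19

Conserve mass number: A = 19 + 0, so A = 19.
Conserve atomic number: Z = 9 − 1, so Z = 8.
Z = 8 is oxygen, so the species is ¹⁹₈O.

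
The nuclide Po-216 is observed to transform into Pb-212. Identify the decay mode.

alpha decay

ΔA = 212 − 216 = -4; ΔZ = 82 − 84 = -2.
A drops by 4 and Z drops by 2 — the signature of alpha emission.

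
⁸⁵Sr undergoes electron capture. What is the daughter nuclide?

Electron capture: mass number changes by +0, atomic number by -1.
A: 85 = 85; Z: 38 − 1 = 37.
Z = 37 is rubidium, so the daughter is ⁸⁵Rb.

Rb-85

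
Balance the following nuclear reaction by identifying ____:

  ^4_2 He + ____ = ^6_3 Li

deuteron

Conserve mass number: 4 + A = 6, so A = 2.
Conserve atomic number: 2 + Z = 3, so Z = 1.
A = 2 and Z = 1 is ^2_1 H — a deuteron.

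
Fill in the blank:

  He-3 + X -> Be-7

alpha particle

Conserve mass number: 3 + A = 7, so A = 4.
Conserve atomic number: 2 + Z = 4, so Z = 2.
A = 4 and Z = 2 is He-4 — an alpha particle.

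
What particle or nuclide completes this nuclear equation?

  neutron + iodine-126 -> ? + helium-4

Sb-123

Conserve mass number: 1 + 126 = A + 4, so A = 123.
Conserve atomic number: 0 + 53 = Z + 2, so Z = 51.
Z = 51 is antimony, so the species is antimony-123.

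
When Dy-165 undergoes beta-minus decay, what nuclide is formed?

Beta-minus decay: mass number changes by +0, atomic number by +1.
A: 165 = 165; Z: 66 + 1 = 67.
Z = 67 is holmium, so the daughter is Ho-165.

Ho-165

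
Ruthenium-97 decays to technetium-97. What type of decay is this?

ΔA = 97 − 97 = 0; ΔZ = 43 − 44 = -1.
A is unchanged and Z drops by 1 — a proton has become a neutron (β⁺ emission or electron capture).

beta-plus decay or electron capture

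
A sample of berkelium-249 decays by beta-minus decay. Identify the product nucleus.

Beta-minus decay: mass number changes by +0, atomic number by +1.
A: 249 = 249; Z: 97 + 1 = 98.
Z = 98 is californium, so the daughter is californium-249.

Cf-249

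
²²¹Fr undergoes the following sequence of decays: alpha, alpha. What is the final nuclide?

Bi-213

Start: (A, Z) = (221, 87).
After α: (217, 85).
After α: (213, 83).
Z = 83 is bismuth.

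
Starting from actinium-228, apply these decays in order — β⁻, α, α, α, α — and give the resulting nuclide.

Pb-212

Start: (A, Z) = (228, 89).
After β⁻: (228, 90).
After α: (224, 88).
After α: (220, 86).
After α: (216, 84).
After α: (212, 82).
Z = 82 is lead.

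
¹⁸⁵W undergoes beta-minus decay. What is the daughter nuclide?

Re-185

Beta-minus decay: mass number changes by +0, atomic number by +1.
A: 185 = 185; Z: 74 + 1 = 75.
Z = 75 is rhenium, so the daughter is ¹⁸⁵Re.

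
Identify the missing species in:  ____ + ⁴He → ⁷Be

Conserve mass number: A + 4 = 7, so A = 3.
Conserve atomic number: Z + 2 = 4, so Z = 2.
Z = 2 is helium, so the species is ³He.

He-3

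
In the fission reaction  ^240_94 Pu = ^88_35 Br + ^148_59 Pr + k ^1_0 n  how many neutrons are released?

4

Conserve mass number: 240 = 88 + 148 + k, so k = 240 − 236 = 4.
Check atomic number: 94 = 35 + 59 + 0 = 94. ✓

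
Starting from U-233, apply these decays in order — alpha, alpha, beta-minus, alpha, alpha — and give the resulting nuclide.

Start: (A, Z) = (233, 92).
After α: (229, 90).
After α: (225, 88).
After β⁻: (225, 89).
After α: (221, 87).
After α: (217, 85).
Z = 85 is astatine.

At-217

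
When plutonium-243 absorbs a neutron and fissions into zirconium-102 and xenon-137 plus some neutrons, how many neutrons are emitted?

5

Conserve mass number: 244 = 102 + 137 + k, so k = 244 − 239 = 5.
Check atomic number: 94 = 40 + 54 + 0 = 94. ✓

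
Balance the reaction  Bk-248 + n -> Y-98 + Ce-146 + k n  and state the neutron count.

Conserve mass number: 249 = 98 + 146 + k, so k = 249 − 244 = 5.
Check atomic number: 97 = 39 + 58 + 0 = 97. ✓

5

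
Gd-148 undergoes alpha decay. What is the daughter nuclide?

Sm-144

Alpha decay: mass number changes by -4, atomic number by -2.
A: 148 − 4 = 144; Z: 64 − 2 = 62.
Z = 62 is samarium, so the daughter is Sm-144.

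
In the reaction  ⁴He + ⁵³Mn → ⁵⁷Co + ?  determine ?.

gamma ray

Conserve mass number: 4 + 53 = 57 + A, so A = 0.
Conserve atomic number: 2 + 25 = 27 + Z, so Z = 0.
A = 0 and Z = 0 is γ — a gamma ray.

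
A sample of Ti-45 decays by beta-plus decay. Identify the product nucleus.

Beta-plus decay: mass number changes by +0, atomic number by -1.
A: 45 = 45; Z: 22 − 1 = 21.
Z = 21 is scandium, so the daughter is Sc-45.

Sc-45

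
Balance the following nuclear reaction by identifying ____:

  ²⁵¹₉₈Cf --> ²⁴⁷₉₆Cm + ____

Conserve mass number: 251 = 247 + A, so A = 4.
Conserve atomic number: 98 = 96 + Z, so Z = 2.
A = 4 and Z = 2 is ⁴₂He — an alpha particle.

alpha particle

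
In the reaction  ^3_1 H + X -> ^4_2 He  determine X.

proton

Conserve mass number: 3 + A = 4, so A = 1.
Conserve atomic number: 1 + Z = 2, so Z = 1.
A = 1 and Z = 1 is ^1_1 H — a proton.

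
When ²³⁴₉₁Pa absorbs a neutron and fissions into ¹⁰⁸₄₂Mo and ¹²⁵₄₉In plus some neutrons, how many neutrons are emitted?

2

Conserve mass number: 235 = 108 + 125 + k, so k = 235 − 233 = 2.
Check atomic number: 91 = 42 + 49 + 0 = 91. ✓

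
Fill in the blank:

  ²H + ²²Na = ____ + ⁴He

Conserve mass number: 2 + 22 = A + 4, so A = 20.
Conserve atomic number: 1 + 11 = Z + 2, so Z = 10.
Z = 10 is neon, so the species is ²⁰Ne.

Ne-20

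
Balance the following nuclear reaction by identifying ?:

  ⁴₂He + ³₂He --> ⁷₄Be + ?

Conserve mass number: 4 + 3 = 7 + A, so A = 0.
Conserve atomic number: 2 + 2 = 4 + Z, so Z = 0.
A = 0 and Z = 0 is ⁰₀γ — a gamma ray.

gamma ray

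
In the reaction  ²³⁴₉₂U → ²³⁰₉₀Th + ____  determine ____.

alpha particle

Conserve mass number: 234 = 230 + A, so A = 4.
Conserve atomic number: 92 = 90 + Z, so Z = 2.
A = 4 and Z = 2 is ⁴₂He — an alpha particle.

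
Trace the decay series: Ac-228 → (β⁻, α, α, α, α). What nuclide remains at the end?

Pb-212

Start: (A, Z) = (228, 89).
After β⁻: (228, 90).
After α: (224, 88).
After α: (220, 86).
After α: (216, 84).
After α: (212, 82).
Z = 82 is lead.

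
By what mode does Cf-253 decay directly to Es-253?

ΔA = 253 − 253 = 0; ΔZ = 99 − 98 = +1.
A is unchanged and Z rises by 1 — a neutron has become a proton (β⁻ decay).

beta-minus decay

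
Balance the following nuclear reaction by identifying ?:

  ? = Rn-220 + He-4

Ra-224

Conserve mass number: A = 220 + 4, so A = 224.
Conserve atomic number: Z = 86 + 2, so Z = 88.
Z = 88 is radium, so the species is Ra-224.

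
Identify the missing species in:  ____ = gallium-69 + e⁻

Zn-69

Conserve mass number: A = 69 + 0, so A = 69.
Conserve atomic number: Z = 31 − 1, so Z = 30.
Z = 30 is zinc, so the species is zinc-69.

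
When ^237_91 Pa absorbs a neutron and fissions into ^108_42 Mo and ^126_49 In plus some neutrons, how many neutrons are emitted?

Conserve mass number: 238 = 108 + 126 + k, so k = 238 − 234 = 4.
Check atomic number: 91 = 42 + 49 + 0 = 91. ✓

4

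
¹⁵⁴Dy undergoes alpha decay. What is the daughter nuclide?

Alpha decay: mass number changes by -4, atomic number by -2.
A: 154 − 4 = 150; Z: 66 − 2 = 64.
Z = 64 is gadolinium, so the daughter is ¹⁵⁰Gd.

Gd-150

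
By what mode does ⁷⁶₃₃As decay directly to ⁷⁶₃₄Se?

ΔA = 76 − 76 = 0; ΔZ = 34 − 33 = +1.
A is unchanged and Z rises by 1 — a neutron has become a proton (β⁻ decay).

beta-minus decay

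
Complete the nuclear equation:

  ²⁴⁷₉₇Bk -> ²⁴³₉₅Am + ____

alpha particle

Conserve mass number: 247 = 243 + A, so A = 4.
Conserve atomic number: 97 = 95 + Z, so Z = 2.
A = 4 and Z = 2 is ⁴₂He — an alpha particle.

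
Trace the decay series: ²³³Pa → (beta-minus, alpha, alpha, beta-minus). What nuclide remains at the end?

Ac-225

Start: (A, Z) = (233, 91).
After β⁻: (233, 92).
After α: (229, 90).
After α: (225, 88).
After β⁻: (225, 89).
Z = 89 is actinium.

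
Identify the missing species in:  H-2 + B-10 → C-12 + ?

Conserve mass number: 2 + 10 = 12 + A, so A = 0.
Conserve atomic number: 1 + 5 = 6 + Z, so Z = 0.
A = 0 and Z = 0 is γ — a gamma ray.

gamma ray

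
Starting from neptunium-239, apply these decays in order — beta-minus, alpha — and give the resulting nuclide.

U-235

Start: (A, Z) = (239, 93).
After β⁻: (239, 94).
After α: (235, 92).
Z = 92 is uranium.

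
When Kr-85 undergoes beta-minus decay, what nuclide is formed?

Beta-minus decay: mass number changes by +0, atomic number by +1.
A: 85 = 85; Z: 36 + 1 = 37.
Z = 37 is rubidium, so the daughter is Rb-85.

Rb-85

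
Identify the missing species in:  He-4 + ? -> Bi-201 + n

Tl-198

Conserve mass number: 4 + A = 201 + 1, so A = 198.
Conserve atomic number: 2 + Z = 83 + 0, so Z = 81.
Z = 81 is thallium, so the species is Tl-198.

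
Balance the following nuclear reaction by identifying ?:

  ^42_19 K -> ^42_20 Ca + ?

Conserve mass number: 42 = 42 + A, so A = 0.
Conserve atomic number: 19 = 20 + Z, so Z = -1.
A = 0 and Z = -1 is ^0_-1 e — a beta-minus particle.

beta-minus particle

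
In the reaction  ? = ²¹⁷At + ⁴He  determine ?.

Conserve mass number: A = 217 + 4, so A = 221.
Conserve atomic number: Z = 85 + 2, so Z = 87.
Z = 87 is francium, so the species is ²²¹Fr.

Fr-221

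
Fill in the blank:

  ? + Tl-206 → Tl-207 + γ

neutron

Conserve mass number: A + 206 = 207 + 0, so A = 1.
Conserve atomic number: Z + 81 = 81 + 0, so Z = 0.
A = 1 and Z = 0 is n — a neutron.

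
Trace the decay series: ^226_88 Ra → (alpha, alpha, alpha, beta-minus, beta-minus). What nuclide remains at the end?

Po-214

Start: (A, Z) = (226, 88).
After α: (222, 86).
After α: (218, 84).
After α: (214, 82).
After β⁻: (214, 83).
After β⁻: (214, 84).
Z = 84 is polonium.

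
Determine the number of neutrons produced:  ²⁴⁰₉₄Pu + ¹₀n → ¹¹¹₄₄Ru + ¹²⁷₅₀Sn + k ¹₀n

3

Conserve mass number: 241 = 111 + 127 + k, so k = 241 − 238 = 3.
Check atomic number: 94 = 44 + 50 + 0 = 94. ✓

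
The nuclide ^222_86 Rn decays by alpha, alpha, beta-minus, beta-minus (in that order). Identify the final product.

Po-214

Start: (A, Z) = (222, 86).
After α: (218, 84).
After α: (214, 82).
After β⁻: (214, 83).
After β⁻: (214, 84).
Z = 84 is polonium.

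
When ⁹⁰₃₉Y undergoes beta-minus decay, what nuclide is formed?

Beta-minus decay: mass number changes by +0, atomic number by +1.
A: 90 = 90; Z: 39 + 1 = 40.
Z = 40 is zirconium, so the daughter is ⁹⁰₄₀Zr.

Zr-90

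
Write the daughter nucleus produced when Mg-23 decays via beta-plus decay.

Beta-plus decay: mass number changes by +0, atomic number by -1.
A: 23 = 23; Z: 12 − 1 = 11.
Z = 11 is sodium, so the daughter is Na-23.

Na-23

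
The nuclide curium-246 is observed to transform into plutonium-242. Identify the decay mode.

ΔA = 242 − 246 = -4; ΔZ = 94 − 96 = -2.
A drops by 4 and Z drops by 2 — the signature of alpha emission.

alpha decay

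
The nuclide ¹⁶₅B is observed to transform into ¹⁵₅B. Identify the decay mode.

neutron emission

ΔA = 15 − 16 = -1; ΔZ = 5 − 5 = +0.
A drops by 1 with Z unchanged — a neutron was emitted.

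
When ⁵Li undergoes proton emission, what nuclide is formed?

Proton emission: mass number changes by -1, atomic number by -1.
A: 5 − 1 = 4; Z: 3 − 1 = 2.
Z = 2 is helium, so the daughter is ⁴He.

He-4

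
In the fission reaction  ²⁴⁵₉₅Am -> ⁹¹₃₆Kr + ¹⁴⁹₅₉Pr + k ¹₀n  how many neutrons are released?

5

Conserve mass number: 245 = 91 + 149 + k, so k = 245 − 240 = 5.
Check atomic number: 95 = 36 + 59 + 0 = 95. ✓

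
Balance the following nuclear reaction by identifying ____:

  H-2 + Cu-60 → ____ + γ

Conserve mass number: 2 + 60 = A + 0, so A = 62.
Conserve atomic number: 1 + 29 = Z + 0, so Z = 30.
Z = 30 is zinc, so the species is Zn-62.

Zn-62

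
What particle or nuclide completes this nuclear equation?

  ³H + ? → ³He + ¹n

proton

Conserve mass number: 3 + A = 3 + 1, so A = 1.
Conserve atomic number: 1 + Z = 2 + 0, so Z = 1.
A = 1 and Z = 1 is ¹H — a proton.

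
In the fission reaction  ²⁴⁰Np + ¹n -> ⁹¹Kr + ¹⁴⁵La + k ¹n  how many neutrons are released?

5

Conserve mass number: 241 = 91 + 145 + k, so k = 241 − 236 = 5.
Check atomic number: 93 = 36 + 57 + 0 = 93. ✓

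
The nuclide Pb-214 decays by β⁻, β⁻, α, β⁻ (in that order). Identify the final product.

Start: (A, Z) = (214, 82).
After β⁻: (214, 83).
After β⁻: (214, 84).
After α: (210, 82).
After β⁻: (210, 83).
Z = 83 is bismuth.

Bi-210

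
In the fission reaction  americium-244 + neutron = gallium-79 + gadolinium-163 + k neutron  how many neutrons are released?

Conserve mass number: 245 = 79 + 163 + k, so k = 245 − 242 = 3.
Check atomic number: 95 = 31 + 64 + 0 = 95. ✓

3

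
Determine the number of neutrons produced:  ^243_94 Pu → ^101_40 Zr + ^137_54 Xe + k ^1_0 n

5

Conserve mass number: 243 = 101 + 137 + k, so k = 243 − 238 = 5.
Check atomic number: 94 = 40 + 54 + 0 = 94. ✓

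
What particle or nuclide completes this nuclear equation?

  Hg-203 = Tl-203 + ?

beta-minus particle

Conserve mass number: 203 = 203 + A, so A = 0.
Conserve atomic number: 80 = 81 + Z, so Z = -1.
A = 0 and Z = -1 is e⁻ — a beta-minus particle.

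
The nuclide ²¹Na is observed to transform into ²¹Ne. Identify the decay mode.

beta-plus decay or electron capture

ΔA = 21 − 21 = 0; ΔZ = 10 − 11 = -1.
A is unchanged and Z drops by 1 — a proton has become a neutron (β⁺ emission or electron capture).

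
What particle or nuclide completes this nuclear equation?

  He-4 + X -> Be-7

Conserve mass number: 4 + A = 7, so A = 3.
Conserve atomic number: 2 + Z = 4, so Z = 2.
Z = 2 is helium, so the species is He-3.

He-3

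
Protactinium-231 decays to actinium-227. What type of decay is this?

alpha decay

ΔA = 227 − 231 = -4; ΔZ = 89 − 91 = -2.
A drops by 4 and Z drops by 2 — the signature of alpha emission.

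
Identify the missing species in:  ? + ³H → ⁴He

Conserve mass number: A + 3 = 4, so A = 1.
Conserve atomic number: Z + 1 = 2, so Z = 1.
A = 1 and Z = 1 is ¹H — a proton.

proton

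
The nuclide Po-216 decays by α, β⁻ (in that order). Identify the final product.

Start: (A, Z) = (216, 84).
After α: (212, 82).
After β⁻: (212, 83).
Z = 83 is bismuth.

Bi-212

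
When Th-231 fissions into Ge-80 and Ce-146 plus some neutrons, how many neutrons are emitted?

Conserve mass number: 231 = 80 + 146 + k, so k = 231 − 226 = 5.
Check atomic number: 90 = 32 + 58 + 0 = 90. ✓

5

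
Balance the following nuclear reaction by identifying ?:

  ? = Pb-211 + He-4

Po-215

Conserve mass number: A = 211 + 4, so A = 215.
Conserve atomic number: Z = 82 + 2, so Z = 84.
Z = 84 is polonium, so the species is Po-215.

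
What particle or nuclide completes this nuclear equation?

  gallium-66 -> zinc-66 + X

Conserve mass number: 66 = 66 + A, so A = 0.
Conserve atomic number: 31 = 30 + Z, so Z = 1.
A = 0 and Z = 1 is e⁺ — a positron.

positron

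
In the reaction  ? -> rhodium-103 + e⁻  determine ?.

Conserve mass number: A = 103 + 0, so A = 103.
Conserve atomic number: Z = 45 − 1, so Z = 44.
Z = 44 is ruthenium, so the species is ruthenium-103.

Ru-103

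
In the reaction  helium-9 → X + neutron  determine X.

Conserve mass number: 9 = A + 1, so A = 8.
Conserve atomic number: 2 = Z + 0, so Z = 2.
Z = 2 is helium, so the species is helium-8.

He-8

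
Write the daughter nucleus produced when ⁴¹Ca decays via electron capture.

K-41

Electron capture: mass number changes by +0, atomic number by -1.
A: 41 = 41; Z: 20 − 1 = 19.
Z = 19 is potassium, so the daughter is ⁴¹K.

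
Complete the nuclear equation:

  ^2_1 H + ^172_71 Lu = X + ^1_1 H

Conserve mass number: 2 + 172 = A + 1, so A = 173.
Conserve atomic number: 1 + 71 = Z + 1, so Z = 71.
Z = 71 is lutetium, so the species is ^173_71 Lu.

Lu-173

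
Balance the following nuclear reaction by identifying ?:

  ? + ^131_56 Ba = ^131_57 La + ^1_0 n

proton

Conserve mass number: A + 131 = 131 + 1, so A = 1.
Conserve atomic number: Z + 56 = 57 + 0, so Z = 1.
A = 1 and Z = 1 is ^1_1 H — a proton.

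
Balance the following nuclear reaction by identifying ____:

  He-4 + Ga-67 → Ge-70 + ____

proton

Conserve mass number: 4 + 67 = 70 + A, so A = 1.
Conserve atomic number: 2 + 31 = 32 + Z, so Z = 1.
A = 1 and Z = 1 is H-1 — a proton.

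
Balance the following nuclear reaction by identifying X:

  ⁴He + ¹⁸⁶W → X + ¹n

Conserve mass number: 4 + 186 = A + 1, so A = 189.
Conserve atomic number: 2 + 74 = Z + 0, so Z = 76.
Z = 76 is osmium, so the species is ¹⁸⁹Os.

Os-189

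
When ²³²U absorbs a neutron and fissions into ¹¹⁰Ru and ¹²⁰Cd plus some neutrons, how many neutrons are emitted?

3

Conserve mass number: 233 = 110 + 120 + k, so k = 233 − 230 = 3.
Check atomic number: 92 = 44 + 48 + 0 = 92. ✓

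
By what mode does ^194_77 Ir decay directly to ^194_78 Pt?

beta-minus decay

ΔA = 194 − 194 = 0; ΔZ = 78 − 77 = +1.
A is unchanged and Z rises by 1 — a neutron has become a proton (β⁻ decay).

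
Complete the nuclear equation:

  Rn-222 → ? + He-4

Po-218

Conserve mass number: 222 = A + 4, so A = 218.
Conserve atomic number: 86 = Z + 2, so Z = 84.
Z = 84 is polonium, so the species is Po-218.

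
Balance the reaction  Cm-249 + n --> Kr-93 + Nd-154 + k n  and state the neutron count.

Conserve mass number: 250 = 93 + 154 + k, so k = 250 − 247 = 3.
Check atomic number: 96 = 36 + 60 + 0 = 96. ✓

3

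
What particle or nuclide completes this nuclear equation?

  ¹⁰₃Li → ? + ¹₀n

Conserve mass number: 10 = A + 1, so A = 9.
Conserve atomic number: 3 = Z + 0, so Z = 3.
Z = 3 is lithium, so the species is ⁹₃Li.

Li-9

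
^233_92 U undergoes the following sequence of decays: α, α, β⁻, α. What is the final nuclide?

Start: (A, Z) = (233, 92).
After α: (229, 90).
After α: (225, 88).
After β⁻: (225, 89).
After α: (221, 87).
Z = 87 is francium.

Fr-221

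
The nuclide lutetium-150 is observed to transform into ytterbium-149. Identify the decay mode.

proton emission

ΔA = 149 − 150 = -1; ΔZ = 70 − 71 = -1.
A drops by 1 and Z drops by 1 — a proton was emitted.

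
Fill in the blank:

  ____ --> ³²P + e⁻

Conserve mass number: A = 32 + 0, so A = 32.
Conserve atomic number: Z = 15 − 1, so Z = 14.
Z = 14 is silicon, so the species is ³²Si.

Si-32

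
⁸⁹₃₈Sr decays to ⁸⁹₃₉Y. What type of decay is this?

ΔA = 89 − 89 = 0; ΔZ = 39 − 38 = +1.
A is unchanged and Z rises by 1 — a neutron has become a proton (β⁻ decay).

beta-minus decay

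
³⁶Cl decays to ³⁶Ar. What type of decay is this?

ΔA = 36 − 36 = 0; ΔZ = 18 − 17 = +1.
A is unchanged and Z rises by 1 — a neutron has become a proton (β⁻ decay).

beta-minus decay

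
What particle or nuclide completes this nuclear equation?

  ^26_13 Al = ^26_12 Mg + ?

Conserve mass number: 26 = 26 + A, so A = 0.
Conserve atomic number: 13 = 12 + Z, so Z = 1.
A = 0 and Z = 1 is ^0_1 e — a positron.

positron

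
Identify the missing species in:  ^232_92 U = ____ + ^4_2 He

Conserve mass number: 232 = A + 4, so A = 228.
Conserve atomic number: 92 = Z + 2, so Z = 90.
Z = 90 is thorium, so the species is ^228_90 Th.

Th-228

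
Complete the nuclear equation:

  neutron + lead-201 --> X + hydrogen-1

Tl-201

Conserve mass number: 1 + 201 = A + 1, so A = 201.
Conserve atomic number: 0 + 82 = Z + 1, so Z = 81.
Z = 81 is thallium, so the species is thallium-201.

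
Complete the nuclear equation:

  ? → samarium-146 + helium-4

Conserve mass number: A = 146 + 4, so A = 150.
Conserve atomic number: Z = 62 + 2, so Z = 64.
Z = 64 is gadolinium, so the species is gadolinium-150.

Gd-150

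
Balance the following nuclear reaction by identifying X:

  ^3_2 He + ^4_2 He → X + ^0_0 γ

Conserve mass number: 3 + 4 = A + 0, so A = 7.
Conserve atomic number: 2 + 2 = Z + 0, so Z = 4.
Z = 4 is beryllium, so the species is ^7_4 Be.

Be-7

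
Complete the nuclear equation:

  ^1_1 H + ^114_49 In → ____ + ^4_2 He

Conserve mass number: 1 + 114 = A + 4, so A = 111.
Conserve atomic number: 1 + 49 = Z + 2, so Z = 48.
Z = 48 is cadmium, so the species is ^111_48 Cd.

Cd-111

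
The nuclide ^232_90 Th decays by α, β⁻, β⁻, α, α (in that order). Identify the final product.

Rn-220

Start: (A, Z) = (232, 90).
After α: (228, 88).
After β⁻: (228, 89).
After β⁻: (228, 90).
After α: (224, 88).
After α: (220, 86).
Z = 86 is radon.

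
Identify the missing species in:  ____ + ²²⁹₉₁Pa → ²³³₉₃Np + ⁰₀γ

Conserve mass number: A + 229 = 233 + 0, so A = 4.
Conserve atomic number: Z + 91 = 93 + 0, so Z = 2.
A = 4 and Z = 2 is ⁴₂He — an alpha particle.

alpha particle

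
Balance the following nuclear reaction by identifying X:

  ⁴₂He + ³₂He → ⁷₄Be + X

Conserve mass number: 4 + 3 = 7 + A, so A = 0.
Conserve atomic number: 2 + 2 = 4 + Z, so Z = 0.
A = 0 and Z = 0 is ⁰₀γ — a gamma ray.

gamma ray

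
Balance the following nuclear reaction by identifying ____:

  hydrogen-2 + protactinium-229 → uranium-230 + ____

neutron

Conserve mass number: 2 + 229 = 230 + A, so A = 1.
Conserve atomic number: 1 + 91 = 92 + Z, so Z = 0.
A = 1 and Z = 0 is neutron — a neutron.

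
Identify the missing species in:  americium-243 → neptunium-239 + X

Conserve mass number: 243 = 239 + A, so A = 4.
Conserve atomic number: 95 = 93 + Z, so Z = 2.
A = 4 and Z = 2 is helium-4 — an alpha particle.

alpha particle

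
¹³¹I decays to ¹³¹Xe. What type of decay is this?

beta-minus decay

ΔA = 131 − 131 = 0; ΔZ = 54 − 53 = +1.
A is unchanged and Z rises by 1 — a neutron has become a proton (β⁻ decay).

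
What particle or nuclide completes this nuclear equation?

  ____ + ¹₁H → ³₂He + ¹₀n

Conserve mass number: A + 1 = 3 + 1, so A = 3.
Conserve atomic number: Z + 1 = 2 + 0, so Z = 1.
A = 3 and Z = 1 is ³₁H — a triton.

triton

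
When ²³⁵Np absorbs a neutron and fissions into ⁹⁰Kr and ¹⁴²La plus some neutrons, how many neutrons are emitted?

4

Conserve mass number: 236 = 90 + 142 + k, so k = 236 − 232 = 4.
Check atomic number: 93 = 36 + 57 + 0 = 93. ✓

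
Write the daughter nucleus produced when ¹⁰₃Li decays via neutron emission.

Li-9

Neutron emission: mass number changes by -1, atomic number by +0.
A: 10 − 1 = 9; Z: 3 = 3.
Z = 3 is lithium, so the daughter is ⁹₃Li.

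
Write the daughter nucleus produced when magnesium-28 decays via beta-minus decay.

Al-28

Beta-minus decay: mass number changes by +0, atomic number by +1.
A: 28 = 28; Z: 12 + 1 = 13.
Z = 13 is aluminium, so the daughter is aluminium-28.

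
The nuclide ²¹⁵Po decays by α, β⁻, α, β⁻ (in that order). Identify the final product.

Start: (A, Z) = (215, 84).
After α: (211, 82).
After β⁻: (211, 83).
After α: (207, 81).
After β⁻: (207, 82).
Z = 82 is lead.

Pb-207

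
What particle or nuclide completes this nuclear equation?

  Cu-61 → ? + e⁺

Ni-61

Conserve mass number: 61 = A + 0, so A = 61.
Conserve atomic number: 29 = Z + 1, so Z = 28.
Z = 28 is nickel, so the species is Ni-61.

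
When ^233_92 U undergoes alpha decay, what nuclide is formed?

Th-229

Alpha decay: mass number changes by -4, atomic number by -2.
A: 233 − 4 = 229; Z: 92 − 2 = 90.
Z = 90 is thorium, so the daughter is ^229_90 Th.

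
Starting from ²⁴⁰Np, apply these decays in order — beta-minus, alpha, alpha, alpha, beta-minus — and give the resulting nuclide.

Start: (A, Z) = (240, 93).
After β⁻: (240, 94).
After α: (236, 92).
After α: (232, 90).
After α: (228, 88).
After β⁻: (228, 89).
Z = 89 is actinium.

Ac-228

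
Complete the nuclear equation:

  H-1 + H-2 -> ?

Conserve mass number: 1 + 2 = A, so A = 3.
Conserve atomic number: 1 + 1 = Z, so Z = 2.
Z = 2 is helium, so the species is He-3.

He-3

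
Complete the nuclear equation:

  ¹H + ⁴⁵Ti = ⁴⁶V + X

Conserve mass number: 1 + 45 = 46 + A, so A = 0.
Conserve atomic number: 1 + 22 = 23 + Z, so Z = 0.
A = 0 and Z = 0 is γ — a gamma ray.

gamma ray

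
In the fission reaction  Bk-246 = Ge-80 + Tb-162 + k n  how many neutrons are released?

4

Conserve mass number: 246 = 80 + 162 + k, so k = 246 − 242 = 4.
Check atomic number: 97 = 32 + 65 + 0 = 97. ✓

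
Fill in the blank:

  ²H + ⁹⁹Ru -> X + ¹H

Conserve mass number: 2 + 99 = A + 1, so A = 100.
Conserve atomic number: 1 + 44 = Z + 1, so Z = 44.
Z = 44 is ruthenium, so the species is ¹⁰⁰Ru.

Ru-100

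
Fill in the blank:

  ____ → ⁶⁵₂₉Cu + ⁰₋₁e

Conserve mass number: A = 65 + 0, so A = 65.
Conserve atomic number: Z = 29 − 1, so Z = 28.
Z = 28 is nickel, so the species is ⁶⁵₂₈Ni.

Ni-65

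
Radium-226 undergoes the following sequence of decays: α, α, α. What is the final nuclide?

Pb-214

Start: (A, Z) = (226, 88).
After α: (222, 86).
After α: (218, 84).
After α: (214, 82).
Z = 82 is lead.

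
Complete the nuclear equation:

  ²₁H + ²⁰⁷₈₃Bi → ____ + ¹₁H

Conserve mass number: 2 + 207 = A + 1, so A = 208.
Conserve atomic number: 1 + 83 = Z + 1, so Z = 83.
Z = 83 is bismuth, so the species is ²⁰⁸₈₃Bi.

Bi-208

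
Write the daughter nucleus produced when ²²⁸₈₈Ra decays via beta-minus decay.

Ac-228

Beta-minus decay: mass number changes by +0, atomic number by +1.
A: 228 = 228; Z: 88 + 1 = 89.
Z = 89 is actinium, so the daughter is ²²⁸₈₉Ac.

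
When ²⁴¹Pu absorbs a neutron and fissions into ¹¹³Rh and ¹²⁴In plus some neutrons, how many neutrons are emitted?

Conserve mass number: 242 = 113 + 124 + k, so k = 242 − 237 = 5.
Check atomic number: 94 = 45 + 49 + 0 = 94. ✓

5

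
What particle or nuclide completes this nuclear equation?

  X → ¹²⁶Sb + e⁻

Conserve mass number: A = 126 + 0, so A = 126.
Conserve atomic number: Z = 51 − 1, so Z = 50.
Z = 50 is tin, so the species is ¹²⁶Sn.

Sn-126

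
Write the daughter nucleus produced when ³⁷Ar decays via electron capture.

Cl-37

Electron capture: mass number changes by +0, atomic number by -1.
A: 37 = 37; Z: 18 − 1 = 17.
Z = 17 is chlorine, so the daughter is ³⁷Cl.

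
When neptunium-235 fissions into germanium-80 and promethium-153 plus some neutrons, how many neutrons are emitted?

Conserve mass number: 235 = 80 + 153 + k, so k = 235 − 233 = 2.
Check atomic number: 93 = 32 + 61 + 0 = 93. ✓

2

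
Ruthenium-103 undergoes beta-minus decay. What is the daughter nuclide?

Rh-103

Beta-minus decay: mass number changes by +0, atomic number by +1.
A: 103 = 103; Z: 44 + 1 = 45.
Z = 45 is rhodium, so the daughter is rhodium-103.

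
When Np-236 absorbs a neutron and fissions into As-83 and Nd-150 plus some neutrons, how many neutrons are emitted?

4

Conserve mass number: 237 = 83 + 150 + k, so k = 237 − 233 = 4.
Check atomic number: 93 = 33 + 60 + 0 = 93. ✓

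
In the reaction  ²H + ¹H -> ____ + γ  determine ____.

Conserve mass number: 2 + 1 = A + 0, so A = 3.
Conserve atomic number: 1 + 1 = Z + 0, so Z = 2.
Z = 2 is helium, so the species is ³He.

He-3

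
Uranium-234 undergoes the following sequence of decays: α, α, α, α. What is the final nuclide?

Po-218

Start: (A, Z) = (234, 92).
After α: (230, 90).
After α: (226, 88).
After α: (222, 86).
After α: (218, 84).
Z = 84 is polonium.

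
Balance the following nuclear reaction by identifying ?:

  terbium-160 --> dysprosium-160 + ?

Conserve mass number: 160 = 160 + A, so A = 0.
Conserve atomic number: 65 = 66 + Z, so Z = -1.
A = 0 and Z = -1 is e⁻ — a beta-minus particle.

beta-minus particle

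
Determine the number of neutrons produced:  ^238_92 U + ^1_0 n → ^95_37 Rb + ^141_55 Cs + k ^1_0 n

Conserve mass number: 239 = 95 + 141 + k, so k = 239 − 236 = 3.
Check atomic number: 92 = 37 + 55 + 0 = 92. ✓

3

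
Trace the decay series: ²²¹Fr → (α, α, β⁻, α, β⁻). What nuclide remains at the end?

Start: (A, Z) = (221, 87).
After α: (217, 85).
After α: (213, 83).
After β⁻: (213, 84).
After α: (209, 82).
After β⁻: (209, 83).
Z = 83 is bismuth.

Bi-209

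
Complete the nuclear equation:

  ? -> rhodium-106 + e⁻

Conserve mass number: A = 106 + 0, so A = 106.
Conserve atomic number: Z = 45 − 1, so Z = 44.
Z = 44 is ruthenium, so the species is ruthenium-106.

Ru-106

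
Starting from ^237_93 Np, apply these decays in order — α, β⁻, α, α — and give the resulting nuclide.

Ra-225

Start: (A, Z) = (237, 93).
After α: (233, 91).
After β⁻: (233, 92).
After α: (229, 90).
After α: (225, 88).
Z = 88 is radium.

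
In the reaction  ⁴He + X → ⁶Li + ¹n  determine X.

Conserve mass number: 4 + A = 6 + 1, so A = 3.
Conserve atomic number: 2 + Z = 3 + 0, so Z = 1.
A = 3 and Z = 1 is ³H — a triton.

triton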